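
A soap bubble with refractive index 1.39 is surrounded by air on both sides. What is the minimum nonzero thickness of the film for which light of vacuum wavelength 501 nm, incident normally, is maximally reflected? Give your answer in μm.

Top surface (1.0 → 1.39): reflection off a higher-index medium gives a half-wave phase shift.
Ray reflecting at the bottom interface goes from n = 1.39 toward n = 1.0: no phase shift.
The two reflections differ by half a wavelength.
For bright reflection here: 2 n t = (m + ½) λ.
Minimum at m = 0: t = λ / (4 n) = 501 / (4 × 1.39) = 90.1 nm.

0.0901 μm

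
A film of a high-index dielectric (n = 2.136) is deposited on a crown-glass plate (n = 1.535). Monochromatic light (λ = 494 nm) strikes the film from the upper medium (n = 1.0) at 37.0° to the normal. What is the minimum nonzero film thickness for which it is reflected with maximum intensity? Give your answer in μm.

0.0603 μm

Top surface (1.0 → 2.136): reflection off a higher-index medium gives a half-wave phase shift.
Bottom surface (2.136 → 1.535): reflection off a lower-index medium gives no phase shift.
Exactly one π shift → a net half-wave offset.
So the condition for constructive reflection is 2 n t cos θ_r = (m + ½) λ.
Snell's law: 1.0 sin 37.0° = 2.136 sin θ_r → sin θ_r = 0.282, cos θ_r = 0.959.
Minimum at m = 0: t = λ / (4 n cos θ_r) = 494 / (4 × 2.136 × 0.959) = 60.3 nm.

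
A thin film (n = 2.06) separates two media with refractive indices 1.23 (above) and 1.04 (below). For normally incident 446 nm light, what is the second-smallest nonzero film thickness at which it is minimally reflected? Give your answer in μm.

0.217 μm

At the upper boundary (n = 1.23 to n = 2.06) the reflected ray undergoes a half-wave phase shift.
At the lower boundary (n = 2.06 to n = 1.04) the reflected ray undergoes no phase shift.
Exactly one π shift → a net half-wave offset.
So the condition for destructive reflection is 2 n t = m λ.
The second-smallest nonzero thickness corresponds to m = 2: t = m λ / (2 n) = 2.00 × 446 / (2 × 2.06) = 217 nm.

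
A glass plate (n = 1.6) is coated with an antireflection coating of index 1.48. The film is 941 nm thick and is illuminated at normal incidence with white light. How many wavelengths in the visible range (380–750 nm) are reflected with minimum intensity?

3

Top surface (1.0 → 1.48): reflection off a higher-index medium gives a half-wave phase shift.
Bottom surface (1.48 → 1.6): reflection off a higher-index medium gives a half-wave phase shift.
The two reflections carry the same phase change, so no net offset.
With no net inversion, destructive interference in reflection requires 2 n t = (m + ½) λ.
λ = 2 n t / (m + ½) = 2785 / (m + ½) nm.
m=3: 796 nm (IR); m=4: 619 nm (visible); m=5: 506 nm (visible); m=6: 429 nm (visible); m=7: 371 nm (UV).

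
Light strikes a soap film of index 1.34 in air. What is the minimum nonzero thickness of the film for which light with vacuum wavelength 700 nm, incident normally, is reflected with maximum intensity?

Top surface (1.0 → 1.34): reflection off a higher-index medium gives a half-wave phase shift.
Ray reflecting at the bottom interface goes from n = 1.34 toward n = 1.0: no phase shift.
The two reflections differ by half a wavelength.
So the condition for constructive reflection is 2 n t = (m + ½) λ.
Minimum at m = 0: t = λ / (4 n) = 700 / (4 × 1.34) = 131 nm.

131 nm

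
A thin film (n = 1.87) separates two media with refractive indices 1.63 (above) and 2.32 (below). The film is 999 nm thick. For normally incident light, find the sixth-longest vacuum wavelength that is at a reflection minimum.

Ray reflecting at the top interface goes from n = 1.63 toward n = 1.87: a half-wave phase shift.
At the lower boundary (n = 1.87 to n = 2.32) the reflected ray undergoes a half-wave phase shift.
The two reflections carry the same phase change, so no net offset.
So the condition for destructive reflection is 2 n t = (m + ½) λ.
λ = 2 n t / (m + ½). The sixth-longest wavelength is m = 5: λ = 2 × 1.87 × 999 / 5.50 = 679 nm.

679 nm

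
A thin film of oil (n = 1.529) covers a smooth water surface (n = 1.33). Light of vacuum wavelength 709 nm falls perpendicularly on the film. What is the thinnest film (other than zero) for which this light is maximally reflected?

116 nm

At the upper boundary (n = 1.0 to n = 1.529) the reflected ray undergoes a half-wave phase shift.
At the lower boundary (n = 1.529 to n = 1.33) the reflected ray undergoes no phase shift.
Exactly one π shift → a net half-wave offset.
With one net inversion, constructive interference in reflection requires 2 n t = (m + ½) λ.
Minimum at m = 0: t = λ / (4 n) = 709 / (4 × 1.529) = 116 nm.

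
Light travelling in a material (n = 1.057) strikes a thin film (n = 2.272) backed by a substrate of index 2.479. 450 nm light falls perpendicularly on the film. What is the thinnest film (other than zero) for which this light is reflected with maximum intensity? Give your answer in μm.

At the upper boundary (n = 1.057 to n = 2.272) the reflected ray undergoes a half-wave phase shift.
Ray reflecting at the bottom interface goes from n = 2.272 toward n = 2.479: a half-wave phase shift.
Zero or two π shifts → no net half-wave offset.
For bright reflection here: 2 n t = m λ.
Minimum nonzero at m = 1: t = λ / (2 n) = 450 / (2 × 2.272) = 99.0 nm.

0.0990 μm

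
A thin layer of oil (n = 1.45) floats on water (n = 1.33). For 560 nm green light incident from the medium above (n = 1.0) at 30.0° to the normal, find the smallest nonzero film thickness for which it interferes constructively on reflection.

103 nm

At the upper boundary (n = 1.0 to n = 1.45) the reflected ray undergoes a half-wave phase shift.
Bottom surface (1.45 → 1.33): reflection off a lower-index medium gives no phase shift.
The two reflections differ by half a wavelength.
So the condition for constructive reflection is 2 n t cos θ_r = (m + ½) λ.
Snell's law: 1.0 sin 30.0° = 1.45 sin θ_r → sin θ_r = 0.345, cos θ_r = 0.939.
Minimum at m = 0: t = λ / (4 n cos θ_r) = 560 / (4 × 1.45 × 0.939) = 103 nm.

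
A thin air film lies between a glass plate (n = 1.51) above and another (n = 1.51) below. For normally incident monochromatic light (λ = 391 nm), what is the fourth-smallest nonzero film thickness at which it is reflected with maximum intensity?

At the upper boundary (n = 1.51 to n = 1.0) the reflected ray undergoes no phase shift.
Bottom surface (1.0 → 1.51): reflection off a higher-index medium gives a half-wave phase shift.
Exactly one π shift → a net half-wave offset.
For maximum reflection here: 2 n t = (m + ½) λ.
The fourth-smallest nonzero thickness corresponds to m = 3: t = (m + ½) λ / (2 n) = 3.50 × 391 / (2 × 1.0) = 684 nm.

684 nm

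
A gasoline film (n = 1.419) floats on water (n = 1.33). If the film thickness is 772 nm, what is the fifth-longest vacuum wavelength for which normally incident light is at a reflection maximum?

At the upper boundary (n = 1.0 to n = 1.419) the reflected ray undergoes a half-wave phase shift.
At the lower boundary (n = 1.419 to n = 1.33) the reflected ray undergoes no phase shift.
The two reflections differ by half a wavelength.
With one net inversion, constructive interference in reflection requires 2 n t = (m + ½) λ.
λ = 2 n t / (m + ½). The fifth-longest wavelength is m = 4: λ = 2 × 1.419 × 772 / 4.50 = 487 nm.

487 nm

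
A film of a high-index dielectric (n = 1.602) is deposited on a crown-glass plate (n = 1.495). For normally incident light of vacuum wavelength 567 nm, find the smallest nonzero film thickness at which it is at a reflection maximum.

Ray reflecting at the top interface goes from n = 1.0 toward n = 1.602: a half-wave phase shift.
Ray reflecting at the bottom interface goes from n = 1.602 toward n = 1.495: no phase shift.
Net: one phase inversion between the two reflected rays.
With one net inversion, constructive interference in reflection requires 2 n t = (m + ½) λ.
Minimum at m = 0: t = λ / (4 n) = 567 / (4 × 1.602) = 88.5 nm.

88.5 nm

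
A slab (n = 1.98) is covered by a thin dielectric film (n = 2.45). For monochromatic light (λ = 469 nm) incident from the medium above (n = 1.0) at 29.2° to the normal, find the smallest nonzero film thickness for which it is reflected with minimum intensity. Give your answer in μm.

Ray reflecting at the top interface goes from n = 1.0 toward n = 2.45: a half-wave phase shift.
Bottom surface (2.45 → 1.98): reflection off a lower-index medium gives no phase shift.
Net: one phase inversion between the two reflected rays.
For minimum reflection here: 2 n t cos θ_r = m λ.
Snell's law: 1.0 sin 29.2° = 2.45 sin θ_r → sin θ_r = 0.199, cos θ_r = 0.980.
Minimum nonzero at m = 1: t = λ / (2 n cos θ_r) = 469 / (2 × 2.45 × 0.980) = 97.7 nm.

0.0977 μm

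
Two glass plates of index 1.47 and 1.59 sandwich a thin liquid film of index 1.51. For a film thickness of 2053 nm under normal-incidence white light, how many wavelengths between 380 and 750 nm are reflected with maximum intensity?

At the upper boundary (n = 1.47 to n = 1.51) the reflected ray undergoes a half-wave phase shift.
Ray reflecting at the bottom interface goes from n = 1.51 toward n = 1.59: a half-wave phase shift.
Zero or two π shifts → no net half-wave offset.
So the condition for constructive reflection is 2 n t = m λ.
λ = 2 n t / m = 6200 / m nm.
m=8: 775 nm (IR); m=9: 689 nm (visible); m=10: 620 nm (visible); m=11: 564 nm (visible); m=12: 517 nm (visible); m=13: 477 nm (visible); m=14: 443 nm (visible); m=15: 413 nm (visible); m=16: 388 nm (visible); m=17: 365 nm (UV).

8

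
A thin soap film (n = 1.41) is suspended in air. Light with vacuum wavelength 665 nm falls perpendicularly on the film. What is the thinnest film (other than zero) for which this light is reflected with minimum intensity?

236 nm

Ray reflecting at the top interface goes from n = 1.0 toward n = 1.41: a half-wave phase shift.
Bottom surface (1.41 → 1.0): reflection off a lower-index medium gives no phase shift.
Exactly one π shift → a net half-wave offset.
So the condition for destructive reflection is 2 n t = m λ.
Minimum nonzero at m = 1: t = λ / (2 n) = 665 / (2 × 1.41) = 236 nm.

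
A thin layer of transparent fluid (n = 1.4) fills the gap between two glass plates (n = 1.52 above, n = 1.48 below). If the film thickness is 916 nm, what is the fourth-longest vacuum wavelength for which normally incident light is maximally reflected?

At the upper boundary (n = 1.52 to n = 1.4) the reflected ray undergoes no phase shift.
Ray reflecting at the bottom interface goes from n = 1.4 toward n = 1.48: a half-wave phase shift.
Net: one phase inversion between the two reflected rays.
For strong reflection here: 2 n t = (m + ½) λ.
λ = 2 n t / (m + ½). The fourth-longest wavelength is m = 3: λ = 2 × 1.4 × 916 / 3.50 = 733 nm.

733 nm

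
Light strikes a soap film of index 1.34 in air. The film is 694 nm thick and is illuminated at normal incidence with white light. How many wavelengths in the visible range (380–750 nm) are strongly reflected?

At the upper boundary (n = 1.0 to n = 1.34) the reflected ray undergoes a half-wave phase shift.
Ray reflecting at the bottom interface goes from n = 1.34 toward n = 1.0: no phase shift.
The two reflections differ by half a wavelength.
With one net inversion, constructive interference in reflection requires 2 n t = (m + ½) λ.
λ = 2 n t / (m + ½) = 1860 / (m + ½) nm.
m=1: 1240 nm (IR); m=2: 744 nm (visible); m=3: 531 nm (visible); m=4: 413 nm (visible); m=5: 338 nm (UV).

3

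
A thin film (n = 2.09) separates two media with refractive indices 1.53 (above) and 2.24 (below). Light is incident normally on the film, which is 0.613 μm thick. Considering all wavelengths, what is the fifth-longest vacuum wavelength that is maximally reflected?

Ray reflecting at the top interface goes from n = 1.53 toward n = 2.09: a half-wave phase shift.
Bottom surface (2.09 → 2.24): reflection off a higher-index medium gives a half-wave phase shift.
Zero or two π shifts → no net half-wave offset.
So the condition for constructive reflection is 2 n t = m λ.
λ = 2 n t / m. The fifth-longest wavelength is m = 5: λ = 2 × 2.09 × 613 / 5.00 = 512 nm.

512 nm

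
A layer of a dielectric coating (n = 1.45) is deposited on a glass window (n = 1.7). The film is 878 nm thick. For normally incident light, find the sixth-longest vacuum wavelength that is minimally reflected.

463 nm

At the upper boundary (n = 1.0 to n = 1.45) the reflected ray undergoes a half-wave phase shift.
Bottom surface (1.45 → 1.7): reflection off a higher-index medium gives a half-wave phase shift.
Zero or two π shifts → no net half-wave offset.
So the condition for destructive reflection is 2 n t = (m + ½) λ.
λ = 2 n t / (m + ½). The sixth-longest wavelength is m = 5: λ = 2 × 1.45 × 878 / 5.50 = 463 nm.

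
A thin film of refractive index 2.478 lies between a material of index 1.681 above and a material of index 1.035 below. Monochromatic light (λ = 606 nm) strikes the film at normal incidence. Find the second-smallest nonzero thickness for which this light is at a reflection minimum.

245 nm

Top surface (1.681 → 2.478): reflection off a higher-index medium gives a half-wave phase shift.
Ray reflecting at the bottom interface goes from n = 2.478 toward n = 1.035: no phase shift.
Net: one phase inversion between the two reflected rays.
With one net inversion, destructive interference in reflection requires 2 n t = m λ.
The second-smallest nonzero thickness corresponds to m = 2: t = m λ / (2 n) = 2.00 × 606 / (2 × 2.478) = 245 nm.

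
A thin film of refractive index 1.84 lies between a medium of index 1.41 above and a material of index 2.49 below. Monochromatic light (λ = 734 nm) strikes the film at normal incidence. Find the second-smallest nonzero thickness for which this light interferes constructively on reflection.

Top surface (1.41 → 1.84): reflection off a higher-index medium gives a half-wave phase shift.
At the lower boundary (n = 1.84 to n = 2.49) the reflected ray undergoes a half-wave phase shift.
The two reflections carry the same phase change, so no net offset.
For strong reflection here: 2 n t = m λ.
The second-smallest nonzero thickness corresponds to m = 2: t = m λ / (2 n) = 2.00 × 734 / (2 × 1.84) = 399 nm.

399 nm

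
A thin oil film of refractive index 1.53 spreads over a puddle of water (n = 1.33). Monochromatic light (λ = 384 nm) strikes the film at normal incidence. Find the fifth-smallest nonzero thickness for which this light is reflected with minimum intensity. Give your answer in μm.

Ray reflecting at the top interface goes from n = 1.0 toward n = 1.53: a half-wave phase shift.
Bottom surface (1.53 → 1.33): reflection off a lower-index medium gives no phase shift.
Net: one phase inversion between the two reflected rays.
For minimum reflection here: 2 n t = m λ.
The fifth-smallest nonzero thickness corresponds to m = 5: t = m λ / (2 n) = 5.00 × 384 / (2 × 1.53) = 627 nm.

0.627 μm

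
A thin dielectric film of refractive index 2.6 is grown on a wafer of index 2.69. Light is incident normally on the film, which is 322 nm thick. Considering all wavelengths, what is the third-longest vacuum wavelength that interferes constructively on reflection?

Ray reflecting at the top interface goes from n = 1.0 toward n = 2.6: a half-wave phase shift.
Bottom surface (2.6 → 2.69): reflection off a higher-index medium gives a half-wave phase shift.
Zero or two π shifts → no net half-wave offset.
So the condition for constructive reflection is 2 n t = m λ.
λ = 2 n t / m. The third-longest wavelength is m = 3: λ = 2 × 2.6 × 322 / 3.00 = 558 nm.

558 nm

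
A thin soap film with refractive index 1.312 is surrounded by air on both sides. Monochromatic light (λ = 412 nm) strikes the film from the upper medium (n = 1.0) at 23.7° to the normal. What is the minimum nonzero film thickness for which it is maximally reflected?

82.5 nm

Ray reflecting at the top interface goes from n = 1.0 toward n = 1.312: a half-wave phase shift.
Ray reflecting at the bottom interface goes from n = 1.312 toward n = 1.0: no phase shift.
Net: one phase inversion between the two reflected rays.
So the condition for constructive reflection is 2 n t cos θ_r = (m + ½) λ.
Snell's law: 1.0 sin 23.7° = 1.312 sin θ_r → sin θ_r = 0.306, cos θ_r = 0.952.
Minimum at m = 0: t = λ / (4 n cos θ_r) = 412 / (4 × 1.312 × 0.952) = 82.5 nm.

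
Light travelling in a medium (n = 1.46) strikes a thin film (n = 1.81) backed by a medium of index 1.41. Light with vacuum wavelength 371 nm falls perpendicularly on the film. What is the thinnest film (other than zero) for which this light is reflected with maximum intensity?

51.2 nm

At the upper boundary (n = 1.46 to n = 1.81) the reflected ray undergoes a half-wave phase shift.
Bottom surface (1.81 → 1.41): reflection off a lower-index medium gives no phase shift.
Exactly one π shift → a net half-wave offset.
With one net inversion, constructive interference in reflection requires 2 n t = (m + ½) λ.
Minimum at m = 0: t = λ / (4 n) = 371 / (4 × 1.81) = 51.2 nm.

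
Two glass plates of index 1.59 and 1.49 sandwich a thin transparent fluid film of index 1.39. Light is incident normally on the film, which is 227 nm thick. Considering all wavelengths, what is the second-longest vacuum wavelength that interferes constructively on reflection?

421 nm

Top surface (1.59 → 1.39): reflection off a lower-index medium gives no phase shift.
Bottom surface (1.39 → 1.49): reflection off a higher-index medium gives a half-wave phase shift.
Net: one phase inversion between the two reflected rays.
For bright reflection here: 2 n t = (m + ½) λ.
λ = 2 n t / (m + ½). The second-longest wavelength is m = 1: λ = 2 × 1.39 × 227 / 1.50 = 421 nm.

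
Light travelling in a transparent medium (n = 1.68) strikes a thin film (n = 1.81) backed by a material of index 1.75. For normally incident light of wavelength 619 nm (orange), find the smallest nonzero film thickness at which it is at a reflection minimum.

At the upper boundary (n = 1.68 to n = 1.81) the reflected ray undergoes a half-wave phase shift.
Bottom surface (1.81 → 1.75): reflection off a lower-index medium gives no phase shift.
Exactly one π shift → a net half-wave offset.
For weak reflection here: 2 n t = m λ.
Minimum nonzero at m = 1: t = λ / (2 n) = 619 / (2 × 1.81) = 171 nm.

171 nm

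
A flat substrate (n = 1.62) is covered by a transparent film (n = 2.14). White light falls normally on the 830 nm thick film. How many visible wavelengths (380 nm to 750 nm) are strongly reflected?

4

Ray reflecting at the top interface goes from n = 1.0 toward n = 2.14: a half-wave phase shift.
Bottom surface (2.14 → 1.62): reflection off a lower-index medium gives no phase shift.
Exactly one π shift → a net half-wave offset.
For maximum reflection here: 2 n t = (m + ½) λ.
λ = 2 n t / (m + ½) = 3552 / (m + ½) nm.
m=4: 789 nm (IR); m=5: 646 nm (visible); m=6: 547 nm (visible); m=7: 474 nm (visible); m=8: 418 nm (visible); m=9: 374 nm (UV).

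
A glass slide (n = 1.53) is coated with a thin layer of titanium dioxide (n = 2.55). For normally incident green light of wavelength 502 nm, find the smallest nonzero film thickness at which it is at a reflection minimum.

98.4 nm

Ray reflecting at the top interface goes from n = 1.0 toward n = 2.55: a half-wave phase shift.
Ray reflecting at the bottom interface goes from n = 2.55 toward n = 1.53: no phase shift.
Net: one phase inversion between the two reflected rays.
So the condition for destructive reflection is 2 n t = m λ.
Minimum nonzero at m = 1: t = λ / (2 n) = 502 / (2 × 2.55) = 98.4 nm.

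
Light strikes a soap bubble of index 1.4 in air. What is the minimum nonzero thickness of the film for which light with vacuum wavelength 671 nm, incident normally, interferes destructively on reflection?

240 nm

Ray reflecting at the top interface goes from n = 1.0 toward n = 1.4: a half-wave phase shift.
Ray reflecting at the bottom interface goes from n = 1.4 toward n = 1.0: no phase shift.
Net: one phase inversion between the two reflected rays.
With one net inversion, destructive interference in reflection requires 2 n t = m λ.
Minimum nonzero at m = 1: t = λ / (2 n) = 671 / (2 × 1.4) = 240 nm.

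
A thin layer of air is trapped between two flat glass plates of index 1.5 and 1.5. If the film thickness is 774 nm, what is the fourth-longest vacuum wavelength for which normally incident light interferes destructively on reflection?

At the upper boundary (n = 1.5 to n = 1.0) the reflected ray undergoes no phase shift.
Bottom surface (1.0 → 1.5): reflection off a higher-index medium gives a half-wave phase shift.
Exactly one π shift → a net half-wave offset.
So the condition for destructive reflection is 2 n t = m λ.
λ = 2 n t / m. The fourth-longest wavelength is m = 4: λ = 2 × 1.0 × 774 / 4.00 = 387 nm.

387 nm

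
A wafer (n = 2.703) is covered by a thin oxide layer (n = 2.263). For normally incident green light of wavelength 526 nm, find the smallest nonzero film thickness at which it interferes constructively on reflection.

116 nm

At the upper boundary (n = 1.0 to n = 2.263) the reflected ray undergoes a half-wave phase shift.
Bottom surface (2.263 → 2.703): reflection off a higher-index medium gives a half-wave phase shift.
Zero or two π shifts → no net half-wave offset.
So the condition for constructive reflection is 2 n t = m λ.
Minimum nonzero at m = 1: t = λ / (2 n) = 526 / (2 × 2.263) = 116 nm.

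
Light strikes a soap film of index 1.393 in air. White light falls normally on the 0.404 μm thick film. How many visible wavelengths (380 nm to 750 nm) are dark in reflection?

1

Ray reflecting at the top interface goes from n = 1.0 toward n = 1.393: a half-wave phase shift.
Ray reflecting at the bottom interface goes from n = 1.393 toward n = 1.0: no phase shift.
Exactly one π shift → a net half-wave offset.
For dark reflection here: 2 n t = m λ.
λ = 2 n t / m = 1126 / m nm.
m=1: 1126 nm (IR); m=2: 563 nm (visible); m=3: 375 nm (UV).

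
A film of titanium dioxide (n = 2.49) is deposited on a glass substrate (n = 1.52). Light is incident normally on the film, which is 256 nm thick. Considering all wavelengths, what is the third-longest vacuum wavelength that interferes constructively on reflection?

Ray reflecting at the top interface goes from n = 1.0 toward n = 2.49: a half-wave phase shift.
At the lower boundary (n = 2.49 to n = 1.52) the reflected ray undergoes no phase shift.
Exactly one π shift → a net half-wave offset.
So the condition for constructive reflection is 2 n t = (m + ½) λ.
λ = 2 n t / (m + ½). The third-longest wavelength is m = 2: λ = 2 × 2.49 × 256 / 2.50 = 510 nm.

510 nm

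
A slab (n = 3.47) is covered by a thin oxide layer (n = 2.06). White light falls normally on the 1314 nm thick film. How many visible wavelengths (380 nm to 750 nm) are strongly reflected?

Ray reflecting at the top interface goes from n = 1.0 toward n = 2.06: a half-wave phase shift.
At the lower boundary (n = 2.06 to n = 3.47) the reflected ray undergoes a half-wave phase shift.
Net: no relative phase inversion (both shifts match).
For maximum reflection here: 2 n t = m λ.
λ = 2 n t / m = 5414 / m nm.
m=7: 773 nm (IR); m=8: 677 nm (visible); m=9: 602 nm (visible); m=10: 541 nm (visible); m=11: 492 nm (visible); m=12: 451 nm (visible); m=13: 416 nm (visible); m=14: 387 nm (visible); m=15: 361 nm (UV).

7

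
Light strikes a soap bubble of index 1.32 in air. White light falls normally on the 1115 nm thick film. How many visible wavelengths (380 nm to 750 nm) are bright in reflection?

Ray reflecting at the top interface goes from n = 1.0 toward n = 1.32: a half-wave phase shift.
Bottom surface (1.32 → 1.0): reflection off a lower-index medium gives no phase shift.
Net: one phase inversion between the two reflected rays.
With one net inversion, constructive interference in reflection requires 2 n t = (m + ½) λ.
λ = 2 n t / (m + ½) = 2944 / (m + ½) nm.
m=3: 841 nm (IR); m=4: 654 nm (visible); m=5: 535 nm (visible); m=6: 453 nm (visible); m=7: 392 nm (visible); m=8: 346 nm (UV).

4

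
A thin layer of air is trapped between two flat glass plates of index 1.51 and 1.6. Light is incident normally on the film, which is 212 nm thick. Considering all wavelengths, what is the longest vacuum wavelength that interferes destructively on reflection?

424 nm

Top surface (1.51 → 1.0): reflection off a lower-index medium gives no phase shift.
Ray reflecting at the bottom interface goes from n = 1.0 toward n = 1.6: a half-wave phase shift.
The two reflections differ by half a wavelength.
So the condition for destructive reflection is 2 n t = m λ.
λ = 2 n t / m. The longest wavelength is m = 1: λ = 2 × 1.0 × 212 / 1.00 = 424 nm.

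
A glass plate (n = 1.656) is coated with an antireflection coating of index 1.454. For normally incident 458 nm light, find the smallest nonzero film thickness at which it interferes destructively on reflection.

78.7 nm

At the upper boundary (n = 1.0 to n = 1.454) the reflected ray undergoes a half-wave phase shift.
Bottom surface (1.454 → 1.656): reflection off a higher-index medium gives a half-wave phase shift.
Net: no relative phase inversion (both shifts match).
So the condition for destructive reflection is 2 n t = (m + ½) λ.
Minimum at m = 0: t = λ / (4 n) = 458 / (4 × 1.454) = 78.7 nm.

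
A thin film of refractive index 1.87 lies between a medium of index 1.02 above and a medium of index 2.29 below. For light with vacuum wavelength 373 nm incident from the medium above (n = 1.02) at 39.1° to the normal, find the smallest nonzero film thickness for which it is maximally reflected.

106 nm

Ray reflecting at the top interface goes from n = 1.02 toward n = 1.87: a half-wave phase shift.
At the lower boundary (n = 1.87 to n = 2.29) the reflected ray undergoes a half-wave phase shift.
The two reflections carry the same phase change, so no net offset.
For strong reflection here: 2 n t cos θ_r = m λ.
Snell's law: 1.02 sin 39.1° = 1.87 sin θ_r → sin θ_r = 0.344, cos θ_r = 0.939.
Minimum nonzero at m = 1: t = λ / (2 n cos θ_r) = 373 / (2 × 1.87 × 0.939) = 106 nm.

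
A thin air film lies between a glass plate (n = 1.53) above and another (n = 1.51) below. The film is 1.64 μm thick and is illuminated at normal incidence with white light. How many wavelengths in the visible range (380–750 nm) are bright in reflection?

5

At the upper boundary (n = 1.53 to n = 1.0) the reflected ray undergoes no phase shift.
Bottom surface (1.0 → 1.51): reflection off a higher-index medium gives a half-wave phase shift.
Exactly one π shift → a net half-wave offset.
For maximum reflection here: 2 n t = (m + ½) λ.
λ = 2 n t / (m + ½) = 3280 / (m + ½) nm.
m=3: 937 nm (IR); m=4: 729 nm (visible); m=5: 596 nm (visible); m=6: 505 nm (visible); m=7: 437 nm (visible); m=8: 386 nm (visible); m=9: 345 nm (UV).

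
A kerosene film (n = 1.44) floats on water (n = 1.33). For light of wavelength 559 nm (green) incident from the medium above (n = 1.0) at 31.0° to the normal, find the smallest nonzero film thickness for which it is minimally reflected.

208 nm

Top surface (1.0 → 1.44): reflection off a higher-index medium gives a half-wave phase shift.
At the lower boundary (n = 1.44 to n = 1.33) the reflected ray undergoes no phase shift.
The two reflections differ by half a wavelength.
So the condition for destructive reflection is 2 n t cos θ_r = m λ.
Snell's law: 1.0 sin 31.0° = 1.44 sin θ_r → sin θ_r = 0.358, cos θ_r = 0.934.
Minimum nonzero at m = 1: t = λ / (2 n cos θ_r) = 559 / (2 × 1.44 × 0.934) = 208 nm.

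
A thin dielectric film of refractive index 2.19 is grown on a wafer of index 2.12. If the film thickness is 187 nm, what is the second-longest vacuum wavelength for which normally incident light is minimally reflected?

Ray reflecting at the top interface goes from n = 1.0 toward n = 2.19: a half-wave phase shift.
At the lower boundary (n = 2.19 to n = 2.12) the reflected ray undergoes no phase shift.
The two reflections differ by half a wavelength.
So the condition for destructive reflection is 2 n t = m λ.
λ = 2 n t / m. The second-longest wavelength is m = 2: λ = 2 × 2.19 × 187 / 2.00 = 410 nm.

410 nm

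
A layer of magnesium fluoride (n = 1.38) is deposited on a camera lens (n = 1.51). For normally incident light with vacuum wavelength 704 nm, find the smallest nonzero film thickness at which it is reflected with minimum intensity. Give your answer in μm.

Top surface (1.0 → 1.38): reflection off a higher-index medium gives a half-wave phase shift.
Bottom surface (1.38 → 1.51): reflection off a higher-index medium gives a half-wave phase shift.
The two reflections carry the same phase change, so no net offset.
With no net inversion, destructive interference in reflection requires 2 n t = (m + ½) λ.
Minimum at m = 0: t = λ / (4 n) = 704 / (4 × 1.38) = 128 nm.

0.128 μm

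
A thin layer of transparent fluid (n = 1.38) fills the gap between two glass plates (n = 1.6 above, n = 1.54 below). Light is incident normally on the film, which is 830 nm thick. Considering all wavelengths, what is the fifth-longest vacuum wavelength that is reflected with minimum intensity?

At the upper boundary (n = 1.6 to n = 1.38) the reflected ray undergoes no phase shift.
Ray reflecting at the bottom interface goes from n = 1.38 toward n = 1.54: a half-wave phase shift.
Exactly one π shift → a net half-wave offset.
So the condition for destructive reflection is 2 n t = m λ.
λ = 2 n t / m. The fifth-longest wavelength is m = 5: λ = 2 × 1.38 × 830 / 5.00 = 458 nm.

458 nm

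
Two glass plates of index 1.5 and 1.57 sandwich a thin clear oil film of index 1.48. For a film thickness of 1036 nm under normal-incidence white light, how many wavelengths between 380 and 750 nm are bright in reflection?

At the upper boundary (n = 1.5 to n = 1.48) the reflected ray undergoes no phase shift.
At the lower boundary (n = 1.48 to n = 1.57) the reflected ray undergoes a half-wave phase shift.
Exactly one π shift → a net half-wave offset.
For bright reflection here: 2 n t = (m + ½) λ.
λ = 2 n t / (m + ½) = 3067 / (m + ½) nm.
m=3: 876 nm (IR); m=4: 681 nm (visible); m=5: 558 nm (visible); m=6: 472 nm (visible); m=7: 409 nm (visible); m=8: 361 nm (UV).

4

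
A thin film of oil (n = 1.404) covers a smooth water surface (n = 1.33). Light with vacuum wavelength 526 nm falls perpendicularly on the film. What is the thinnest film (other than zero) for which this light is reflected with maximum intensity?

At the upper boundary (n = 1.0 to n = 1.404) the reflected ray undergoes a half-wave phase shift.
Bottom surface (1.404 → 1.33): reflection off a lower-index medium gives no phase shift.
The two reflections differ by half a wavelength.
With one net inversion, constructive interference in reflection requires 2 n t = (m + ½) λ.
Minimum at m = 0: t = λ / (4 n) = 526 / (4 × 1.404) = 93.7 nm.

93.7 nm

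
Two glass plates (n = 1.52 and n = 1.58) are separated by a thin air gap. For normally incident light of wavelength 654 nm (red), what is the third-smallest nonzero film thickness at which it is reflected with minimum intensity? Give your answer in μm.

0.981 μm

Ray reflecting at the top interface goes from n = 1.52 toward n = 1.0: no phase shift.
At the lower boundary (n = 1.0 to n = 1.58) the reflected ray undergoes a half-wave phase shift.
Net: one phase inversion between the two reflected rays.
With one net inversion, destructive interference in reflection requires 2 n t = m λ.
The third-smallest nonzero thickness corresponds to m = 3: t = m λ / (2 n) = 3.00 × 654 / (2 × 1.0) = 981 nm.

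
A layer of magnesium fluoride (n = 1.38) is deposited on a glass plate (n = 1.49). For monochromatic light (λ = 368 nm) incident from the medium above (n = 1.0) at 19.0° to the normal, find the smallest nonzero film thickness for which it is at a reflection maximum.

137 nm

Ray reflecting at the top interface goes from n = 1.0 toward n = 1.38: a half-wave phase shift.
Ray reflecting at the bottom interface goes from n = 1.38 toward n = 1.49: a half-wave phase shift.
Zero or two π shifts → no net half-wave offset.
For strong reflection here: 2 n t cos θ_r = m λ.
Snell's law: 1.0 sin 19.0° = 1.38 sin θ_r → sin θ_r = 0.236, cos θ_r = 0.972.
Minimum nonzero at m = 1: t = λ / (2 n cos θ_r) = 368 / (2 × 1.38 × 0.972) = 137 nm.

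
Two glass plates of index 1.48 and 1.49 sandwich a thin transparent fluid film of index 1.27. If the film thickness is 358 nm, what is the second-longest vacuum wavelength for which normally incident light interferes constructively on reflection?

At the upper boundary (n = 1.48 to n = 1.27) the reflected ray undergoes no phase shift.
At the lower boundary (n = 1.27 to n = 1.49) the reflected ray undergoes a half-wave phase shift.
The two reflections differ by half a wavelength.
For bright reflection here: 2 n t = (m + ½) λ.
λ = 2 n t / (m + ½). The second-longest wavelength is m = 1: λ = 2 × 1.27 × 358 / 1.50 = 606 nm.

606 nm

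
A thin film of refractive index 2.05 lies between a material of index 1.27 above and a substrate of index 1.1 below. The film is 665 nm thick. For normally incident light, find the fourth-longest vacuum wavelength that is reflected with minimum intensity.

At the upper boundary (n = 1.27 to n = 2.05) the reflected ray undergoes a half-wave phase shift.
Ray reflecting at the bottom interface goes from n = 2.05 toward n = 1.1: no phase shift.
Net: one phase inversion between the two reflected rays.
For dark reflection here: 2 n t = m λ.
λ = 2 n t / m. The fourth-longest wavelength is m = 4: λ = 2 × 2.05 × 665 / 4.00 = 682 nm.

682 nm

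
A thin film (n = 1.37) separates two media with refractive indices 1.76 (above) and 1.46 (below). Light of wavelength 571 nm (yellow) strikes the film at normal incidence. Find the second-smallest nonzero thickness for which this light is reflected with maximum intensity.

Top surface (1.76 → 1.37): reflection off a lower-index medium gives no phase shift.
Bottom surface (1.37 → 1.46): reflection off a higher-index medium gives a half-wave phase shift.
Net: one phase inversion between the two reflected rays.
With one net inversion, constructive interference in reflection requires 2 n t = (m + ½) λ.
The second-smallest nonzero thickness corresponds to m = 1: t = (m + ½) λ / (2 n) = 1.50 × 571 / (2 × 1.37) = 313 nm.

313 nm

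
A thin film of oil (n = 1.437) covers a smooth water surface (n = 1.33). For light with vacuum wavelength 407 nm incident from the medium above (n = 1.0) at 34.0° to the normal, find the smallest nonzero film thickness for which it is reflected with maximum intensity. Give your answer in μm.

0.0769 μm

Ray reflecting at the top interface goes from n = 1.0 toward n = 1.437: a half-wave phase shift.
Ray reflecting at the bottom interface goes from n = 1.437 toward n = 1.33: no phase shift.
Net: one phase inversion between the two reflected rays.
With one net inversion, constructive interference in reflection requires 2 n t cos θ_r = (m + ½) λ.
Snell's law: 1.0 sin 34.0° = 1.437 sin θ_r → sin θ_r = 0.389, cos θ_r = 0.921.
Minimum at m = 0: t = λ / (4 n cos θ_r) = 407 / (4 × 1.437 × 0.921) = 76.9 nm.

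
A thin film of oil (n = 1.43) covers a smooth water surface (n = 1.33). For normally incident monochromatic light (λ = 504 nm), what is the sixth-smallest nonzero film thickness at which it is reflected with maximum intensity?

Ray reflecting at the top interface goes from n = 1.0 toward n = 1.43: a half-wave phase shift.
Ray reflecting at the bottom interface goes from n = 1.43 toward n = 1.33: no phase shift.
Exactly one π shift → a net half-wave offset.
With one net inversion, constructive interference in reflection requires 2 n t = (m + ½) λ.
The sixth-smallest nonzero thickness corresponds to m = 5: t = (m + ½) λ / (2 n) = 5.50 × 504 / (2 × 1.43) = 969 nm.

969 nm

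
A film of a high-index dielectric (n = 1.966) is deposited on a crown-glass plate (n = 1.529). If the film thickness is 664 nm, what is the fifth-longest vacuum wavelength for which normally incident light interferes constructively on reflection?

Ray reflecting at the top interface goes from n = 1.0 toward n = 1.966: a half-wave phase shift.
At the lower boundary (n = 1.966 to n = 1.529) the reflected ray undergoes no phase shift.
Exactly one π shift → a net half-wave offset.
With one net inversion, constructive interference in reflection requires 2 n t = (m + ½) λ.
λ = 2 n t / (m + ½). The fifth-longest wavelength is m = 4: λ = 2 × 1.966 × 664 / 4.50 = 580 nm.

580 nm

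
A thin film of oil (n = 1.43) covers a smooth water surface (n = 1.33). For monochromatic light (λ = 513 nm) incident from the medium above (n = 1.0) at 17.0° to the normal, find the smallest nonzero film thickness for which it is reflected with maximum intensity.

Top surface (1.0 → 1.43): reflection off a higher-index medium gives a half-wave phase shift.
Ray reflecting at the bottom interface goes from n = 1.43 toward n = 1.33: no phase shift.
The two reflections differ by half a wavelength.
With one net inversion, constructive interference in reflection requires 2 n t cos θ_r = (m + ½) λ.
Snell's law: 1.0 sin 17.0° = 1.43 sin θ_r → sin θ_r = 0.204, cos θ_r = 0.979.
Minimum at m = 0: t = λ / (4 n cos θ_r) = 513 / (4 × 1.43 × 0.979) = 91.6 nm.

91.6 nm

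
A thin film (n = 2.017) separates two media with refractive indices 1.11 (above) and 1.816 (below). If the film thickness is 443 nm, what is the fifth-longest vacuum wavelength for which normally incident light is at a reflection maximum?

397 nm

Ray reflecting at the top interface goes from n = 1.11 toward n = 2.017: a half-wave phase shift.
Ray reflecting at the bottom interface goes from n = 2.017 toward n = 1.816: no phase shift.
Net: one phase inversion between the two reflected rays.
So the condition for constructive reflection is 2 n t = (m + ½) λ.
λ = 2 n t / (m + ½). The fifth-longest wavelength is m = 4: λ = 2 × 2.017 × 443 / 4.50 = 397 nm.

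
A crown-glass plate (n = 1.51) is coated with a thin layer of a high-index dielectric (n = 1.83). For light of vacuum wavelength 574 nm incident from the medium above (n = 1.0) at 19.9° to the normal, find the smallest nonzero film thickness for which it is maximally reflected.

At the upper boundary (n = 1.0 to n = 1.83) the reflected ray undergoes a half-wave phase shift.
Bottom surface (1.83 → 1.51): reflection off a lower-index medium gives no phase shift.
The two reflections differ by half a wavelength.
With one net inversion, constructive interference in reflection requires 2 n t cos θ_r = (m + ½) λ.
Snell's law: 1.0 sin 19.9° = 1.83 sin θ_r → sin θ_r = 0.186, cos θ_r = 0.983.
Minimum at m = 0: t = λ / (4 n cos θ_r) = 574 / (4 × 1.83 × 0.983) = 79.8 nm.

79.8 nm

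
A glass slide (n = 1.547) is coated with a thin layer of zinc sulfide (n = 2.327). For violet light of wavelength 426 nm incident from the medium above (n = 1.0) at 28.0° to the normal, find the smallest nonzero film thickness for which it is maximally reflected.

46.7 nm

Top surface (1.0 → 2.327): reflection off a higher-index medium gives a half-wave phase shift.
Bottom surface (2.327 → 1.547): reflection off a lower-index medium gives no phase shift.
Exactly one π shift → a net half-wave offset.
So the condition for constructive reflection is 2 n t cos θ_r = (m + ½) λ.
Snell's law: 1.0 sin 28.0° = 2.327 sin θ_r → sin θ_r = 0.202, cos θ_r = 0.979.
Minimum at m = 0: t = λ / (4 n cos θ_r) = 426 / (4 × 2.327 × 0.979) = 46.7 nm.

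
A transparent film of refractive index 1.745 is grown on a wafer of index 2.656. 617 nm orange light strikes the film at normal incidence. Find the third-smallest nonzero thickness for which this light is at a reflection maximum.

Top surface (1.0 → 1.745): reflection off a higher-index medium gives a half-wave phase shift.
Bottom surface (1.745 → 2.656): reflection off a higher-index medium gives a half-wave phase shift.
Zero or two π shifts → no net half-wave offset.
For bright reflection here: 2 n t = m λ.
The third-smallest nonzero thickness corresponds to m = 3: t = m λ / (2 n) = 3.00 × 617 / (2 × 1.745) = 530 nm.

530 nm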